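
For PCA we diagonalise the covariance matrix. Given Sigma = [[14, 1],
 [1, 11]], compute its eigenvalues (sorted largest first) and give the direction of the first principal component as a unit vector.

Step 1 — characteristic polynomial of 2×2 Sigma:
  det(Sigma - λI) = λ² - trace · λ + det = 0.
  trace = 14 + 11 = 25, det = 14·11 - (1)² = 153.
Step 2 — discriminant:
  Δ = trace² - 4·det = 625 - 612 = 13.
Step 3 — eigenvalues:
  λ = (trace ± √Δ)/2 = (25 ± 3.6056)/2,
  λ_1 = 14.3028,  λ_2 = 10.6972.

Step 4 — unit eigenvector for λ_1: solve (Sigma - λ_1 I)v = 0. First row:
  (14 - 14.3028)·v_x + (1)·v_y = 0, i.e. (-0.3028)·v_x + (1)·v_y = 0,
  so v ∝ (b, λ_1 - a) = (1, 0.3028) = u.
  ||u|| = √((1)² + (0.3028)²) = √(1.0917) ≈ 1.0448,
  v_1 = u/||u|| ≈ (0.9571, 0.2898) (||v_1|| = 1).

λ_1 = 14.3028,  λ_2 = 10.6972;  v_1 ≈ (0.9571, 0.2898)


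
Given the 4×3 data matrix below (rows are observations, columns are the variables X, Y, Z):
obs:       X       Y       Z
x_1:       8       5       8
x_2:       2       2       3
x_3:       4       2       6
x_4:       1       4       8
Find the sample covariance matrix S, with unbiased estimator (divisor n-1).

Step 1 — column means:
  mean(X) = (8 + 2 + 4 + 1) / 4 = 15/4 = 3.75
  mean(Y) = (5 + 2 + 2 + 4) / 4 = 13/4 = 3.25
  mean(Z) = (8 + 3 + 6 + 8) / 4 = 25/4 = 6.25

Step 2 — sample covariance S[i,j] = (1/(n-1)) · Σ_k (x_{k,i} - mean_i) · (x_{k,j} - mean_j), with n-1 = 3.
  S[X,X] = ((4.25)·(4.25) + (-1.75)·(-1.75) + (0.25)·(0.25) + (-2.75)·(-2.75)) / 3 = 28.75/3 = 9.5833
  S[X,Y] = ((4.25)·(1.75) + (-1.75)·(-1.25) + (0.25)·(-1.25) + (-2.75)·(0.75)) / 3 = 7.25/3 = 2.4167
  S[X,Z] = ((4.25)·(1.75) + (-1.75)·(-3.25) + (0.25)·(-0.25) + (-2.75)·(1.75)) / 3 = 8.25/3 = 2.75
  S[Y,Y] = ((1.75)·(1.75) + (-1.25)·(-1.25) + (-1.25)·(-1.25) + (0.75)·(0.75)) / 3 = 6.75/3 = 2.25
  S[Y,Z] = ((1.75)·(1.75) + (-1.25)·(-3.25) + (-1.25)·(-0.25) + (0.75)·(1.75)) / 3 = 8.75/3 = 2.9167
  S[Z,Z] = ((1.75)·(1.75) + (-3.25)·(-3.25) + (-0.25)·(-0.25) + (1.75)·(1.75)) / 3 = 16.75/3 = 5.5833

S is symmetric (S[j,i] = S[i,j]). Assembling:

S = [[9.5833, 2.4167, 2.75],
 [2.4167, 2.25, 2.9167],
 [2.75, 2.9167, 5.5833]]


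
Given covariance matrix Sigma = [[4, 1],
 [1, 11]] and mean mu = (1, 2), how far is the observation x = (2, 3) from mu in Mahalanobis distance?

Step 1 — centre the observation: (x - mu) = (1, 1).

Step 2 — invert Sigma. det(Sigma) = 4·11 - (1)² = 43.
  Sigma^{-1} = (1/det) · [[d, -b], [-b, a]] = [[0.2558, -0.0233],
 [-0.0233, 0.093]].

Step 3 — form the quadratic (x - mu)^T · Sigma^{-1} · (x - mu):
  Sigma^{-1} · (x - mu) = (0.2326, 0.0698).
  (x - mu)^T · [Sigma^{-1} · (x - mu)] = (1)·(0.2326) + (1)·(0.0698) = 0.3023.

Step 4 — take square root: d = √(0.3023) ≈ 0.5498.

d(x, mu) = √(0.3023) ≈ 0.5498


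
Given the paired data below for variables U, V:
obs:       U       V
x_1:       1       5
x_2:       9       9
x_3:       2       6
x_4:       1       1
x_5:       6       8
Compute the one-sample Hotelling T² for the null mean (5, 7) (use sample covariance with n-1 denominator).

Step 1 — sample mean vector:
  mean(U) = (1 + 9 + 2 + 1 + 6) / 5 = 19/5 = 3.8
  mean(V) = (5 + 9 + 6 + 1 + 8) / 5 = 29/5 = 5.8
  x̄ = (3.8, 5.8),  deviation x̄ - mu_0 = (3.8, 5.8) - (5, 7) = (-1.2, -1.2).

Step 2 — sample covariance matrix, S[i,j] = (1/(n-1)) · Σ_k (x_{k,i} - mean_i) · (x_{k,j} - mean_j), divisor n-1 = 4:
  S[U,U] = ((-2.8)·(-2.8) + (5.2)·(5.2) + (-1.8)·(-1.8) + (-2.8)·(-2.8) + (2.2)·(2.2)) / 4 = 50.8/4 = 12.7
  S[U,V] = ((-2.8)·(-0.8) + (5.2)·(3.2) + (-1.8)·(0.2) + (-2.8)·(-4.8) + (2.2)·(2.2)) / 4 = 36.8/4 = 9.2
  S[V,V] = ((-0.8)·(-0.8) + (3.2)·(3.2) + (0.2)·(0.2) + (-4.8)·(-4.8) + (2.2)·(2.2)) / 4 = 38.8/4 = 9.7
  S = [[12.7, 9.2],
 [9.2, 9.7]].

Step 3 — invert S. det(S) = 12.7·9.7 - (9.2)² = 38.55.
  S^{-1} = (1/det) · [[d, -b], [-b, a]] = [[0.2516, -0.2387],
 [-0.2387, 0.3294]].

Step 4 — quadratic form (x̄ - mu_0)^T · S^{-1} · (x̄ - mu_0):
  S^{-1} · (x̄ - mu_0) = (-0.0156, -0.1089),
  (x̄ - mu_0)^T · [...] = (-1.2)·(-0.0156) + (-1.2)·(-0.1089) = 0.1494.

Step 5 — scale by n: T² = 5 · 0.1494 = 0.7471.

T² ≈ 0.7471


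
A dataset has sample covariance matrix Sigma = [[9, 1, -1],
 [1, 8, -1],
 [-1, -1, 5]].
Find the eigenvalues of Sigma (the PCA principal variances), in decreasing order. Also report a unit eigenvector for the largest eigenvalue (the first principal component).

Step 1 — characteristic polynomial p(λ) = det(λI - Sigma) = λ³ - tr·λ² + c_1·λ - det, where tr = trace, c_1 = sum of the principal 2×2 minors, det = det(Sigma):
  tr = 9 + 8 + 5 = 22,
  c_1 = (9·8 - (1)²) + (9·5 - (-1)²) + (8·5 - (-1)²) = 71 + 44 + 39 = 154,
  det = 9·(8·5 - (-1)²) - (1)·((1)·5 - (-1)·(-1)) + (-1)·((1)·(-1) - 8·(-1)) = 9·(39) - (1)·(4) + (-1)·(7) = 340.
  So p(λ) = λ³ - 22λ² + 154λ - 340.
Step 2 — look for an integer root (rational root theorem: any rational root is an integer divisor of 340). Testing λ = 10:
  p(10) = 1000 - 2200 + 1540 - 340 = 0  ✓
  Dividing out (λ - 10): p(λ) = (λ - 10)(λ² - 12λ + 34).
Step 3 — remaining eigenvalues from the quadratic λ² - 12λ + 34 = 0:
  Δ = 12² - 4·34 = 144 - 136 = 8,  λ = (12 ± √8)/2 = (12 ± 2.8284)/2 ≈ 7.4142 or 4.5858.
  Sorted: λ_1 = 10,  λ_2 = 7.4142,  λ_3 = 4.5858  (check: sum = 22 = tr ✓).

Step 4 — unit eigenvector for λ_1 = 10: v spans the null space of (Sigma - λ_1 I), whose rows are
  r_1 = (-1, 1, -1),  r_2 = (1, -2, -1),  r_3 = (-1, -1, -5).
  v is orthogonal to every row, so take v ∝ r_1 × r_2 = ((1)·(-1) - (-1)·(-2), (-1)·(1) - (-1)·(-1), (-1)·(-2) - (1)·(1)) = (-3, -2, 1).
  Rescale (multiply by -1 so the first nonzero entry is positive): u = (3, 2, -1).
  ||u|| = √((3)² + (2)² + (-1)²) = √(14) ≈ 3.7417,  v_1 = u/||u|| ≈ (0.8018, 0.5345, -0.2673) (||v_1|| = 1).

λ_1 = 10,  λ_2 = 7.4142,  λ_3 = 4.5858;  v_1 ≈ (0.8018, 0.5345, -0.2673)


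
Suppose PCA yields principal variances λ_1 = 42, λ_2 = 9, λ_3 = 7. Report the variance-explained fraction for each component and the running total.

Step 1 — total variance = trace(Sigma) = Σ λ_i = 42 + 9 + 7 = 58.

Step 2 — fraction explained by component i = λ_i / Σ λ:
  PC1: 42/58 = 0.7241
  PC2: 9/58 = 0.1552
  PC3: 7/58 = 0.1207

Step 3 — cumulative fraction after k components = (λ_1 + ... + λ_k) / Σ λ:
  k = 1: 42/58 = 0.7241
  k = 2: (42 + 9)/58 = 51/58 = 0.8793
  k = 3: (42 + 9 + 7)/58 = 58/58 = 1

Summary (fraction, with percent):

explained: PC1 0.7241 (72.41%), PC2 0.1552 (15.52%), PC3 0.1207 (12.07%);  cumulative: 0.7241, 0.8793, 1


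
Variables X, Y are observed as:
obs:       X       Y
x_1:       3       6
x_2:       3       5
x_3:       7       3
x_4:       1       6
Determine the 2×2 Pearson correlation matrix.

Step 1 — column means:
  mean(X) = (3 + 3 + 7 + 1) / 4 = 14/4 = 3.5
  mean(Y) = (6 + 5 + 3 + 6) / 4 = 20/4 = 5

Step 2 — sample variances and covariances s[i,j] = (1/(n-1)) · Σ_k (x_{k,i} - mean_i) · (x_{k,j} - mean_j), with n-1 = 3:
  s[X,X] = ((-0.5)·(-0.5) + (-0.5)·(-0.5) + (3.5)·(3.5) + (-2.5)·(-2.5)) / 3 = 19/3 = 6.3333
  s[X,Y] = ((-0.5)·(1) + (-0.5)·(0) + (3.5)·(-2) + (-2.5)·(1)) / 3 = -10/3 = -3.3333
  s[Y,Y] = ((1)·(1) + (0)·(0) + (-2)·(-2) + (1)·(1)) / 3 = 6/3 = 2
  Sample standard deviations s_i = √(s[i,i]):
  s(X) = √(6.3333) = 2.5166
  s(Y) = √(2) = 1.4142

Step 3 — r_{ij} = s_{ij} / (s_i · s_j):
  r[X,X] = 1 (diagonal).
  r[X,Y] = -3.3333 / (2.5166 · 1.4142) = -3.3333 / 3.559 = -0.9366
  r[Y,Y] = 1 (diagonal).

R is symmetric with unit diagonal. Assembling:

R = [[1, -0.9366],
 [-0.9366, 1]]


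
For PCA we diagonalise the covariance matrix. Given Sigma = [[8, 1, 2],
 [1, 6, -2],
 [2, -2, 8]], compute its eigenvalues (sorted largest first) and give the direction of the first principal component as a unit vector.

Step 1 — characteristic polynomial p(λ) = det(λI - Sigma) = λ³ - tr·λ² + c_1·λ - det, where tr = trace, c_1 = sum of the principal 2×2 minors, det = det(Sigma):
  tr = 8 + 6 + 8 = 22,
  c_1 = (8·6 - (1)²) + (8·8 - (2)²) + (6·8 - (-2)²) = 47 + 60 + 44 = 151,
  det = 8·(6·8 - (-2)²) - (1)·((1)·8 - (-2)·(2)) + (2)·((1)·(-2) - 6·(2)) = 8·(44) - (1)·(12) + (2)·(-14) = 312.
  So p(λ) = λ³ - 22λ² + 151λ - 312.
Step 2 — look for an integer root (rational root theorem: any rational root is an integer divisor of 312). Testing λ = 8:
  p(8) = 512 - 1408 + 1208 - 312 = 0  ✓
  Dividing out (λ - 8): p(λ) = (λ - 8)(λ² - 14λ + 39).
Step 3 — remaining eigenvalues from the quadratic λ² - 14λ + 39 = 0:
  Δ = 14² - 4·39 = 196 - 156 = 40,  λ = (14 ± √40)/2 = (14 ± 6.3246)/2 ≈ 10.1623 or 3.8377.
  Sorted: λ_1 = 10.1623,  λ_2 = 8,  λ_3 = 3.8377  (check: sum = 22 = tr ✓).

Step 4 — unit eigenvector for λ_1 ≈ 10.1623: v spans the null space of (Sigma - λ_1 I), whose rows are
  r_1 = (-2.1623, 1, 2),  r_2 = (1, -4.1623, -2),  r_3 = (2, -2, -2.1623).
  v is orthogonal to every row, so take v ∝ r_1 × r_2 = ((1)·(-2) - (2)·(-4.1623), (2)·(1) - (-2.1623)·(-2), (-2.1623)·(-4.1623) - (1)·(1)) ≈ (6.3246, -2.3246, 8).
  Let u = (6.3246, -2.3246, 8).
  ||u|| = √((6.3246)² + (-2.3246)² + (8)²) = √(109.4036) ≈ 10.4596,  v_1 = u/||u|| ≈ (0.6047, -0.2222, 0.7648) (||v_1|| = 1).

λ_1 = 10.1623,  λ_2 = 8,  λ_3 = 3.8377;  v_1 ≈ (0.6047, -0.2222, 0.7648)


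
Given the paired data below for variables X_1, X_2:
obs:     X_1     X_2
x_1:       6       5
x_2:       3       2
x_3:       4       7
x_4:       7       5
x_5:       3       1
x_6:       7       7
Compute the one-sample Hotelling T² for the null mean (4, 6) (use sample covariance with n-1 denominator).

Step 1 — sample mean vector:
  mean(X_1) = (6 + 3 + 4 + 7 + 3 + 7) / 6 = 30/6 = 5
  mean(X_2) = (5 + 2 + 7 + 5 + 1 + 7) / 6 = 27/6 = 4.5
  x̄ = (5, 4.5),  deviation x̄ - mu_0 = (5, 4.5) - (4, 6) = (1, -1.5).

Step 2 — sample covariance matrix, S[i,j] = (1/(n-1)) · Σ_k (x_{k,i} - mean_i) · (x_{k,j} - mean_j), divisor n-1 = 5:
  S[X_1,X_1] = ((1)·(1) + (-2)·(-2) + (-1)·(-1) + (2)·(2) + (-2)·(-2) + (2)·(2)) / 5 = 18/5 = 3.6
  S[X_1,X_2] = ((1)·(0.5) + (-2)·(-2.5) + (-1)·(2.5) + (2)·(0.5) + (-2)·(-3.5) + (2)·(2.5)) / 5 = 16/5 = 3.2
  S[X_2,X_2] = ((0.5)·(0.5) + (-2.5)·(-2.5) + (2.5)·(2.5) + (0.5)·(0.5) + (-3.5)·(-3.5) + (2.5)·(2.5)) / 5 = 31.5/5 = 6.3
  S = [[3.6, 3.2],
 [3.2, 6.3]].

Step 3 — invert S. det(S) = 3.6·6.3 - (3.2)² = 12.44.
  S^{-1} = (1/det) · [[d, -b], [-b, a]] = [[0.5064, -0.2572],
 [-0.2572, 0.2894]].

Step 4 — quadratic form (x̄ - mu_0)^T · S^{-1} · (x̄ - mu_0):
  S^{-1} · (x̄ - mu_0) = (0.8923, -0.6913),
  (x̄ - mu_0)^T · [...] = (1)·(0.8923) + (-1.5)·(-0.6913) = 1.9293.

Step 5 — scale by n: T² = 6 · 1.9293 = 11.5756.

T² ≈ 11.5756


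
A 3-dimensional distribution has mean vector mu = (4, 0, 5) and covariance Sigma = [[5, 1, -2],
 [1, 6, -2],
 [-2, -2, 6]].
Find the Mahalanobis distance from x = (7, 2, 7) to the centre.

Step 1 — centre the observation: (x - mu) = (3, 2, 2).

Step 2 — invert Sigma (cofactor / det for 3×3, or solve directly):
  Sigma^{-1} = [[0.2319, -0.0145, 0.0725],
 [-0.0145, 0.1884, 0.058],
 [0.0725, 0.058, 0.2101]].

Step 3 — form the quadratic (x - mu)^T · Sigma^{-1} · (x - mu):
  Sigma^{-1} · (x - mu) = (0.8116, 0.4493, 0.7536).
  (x - mu)^T · [Sigma^{-1} · (x - mu)] = (3)·(0.8116) + (2)·(0.4493) + (2)·(0.7536) = 4.8406.

Step 4 — take square root: d = √(4.8406) ≈ 2.2001.

d(x, mu) = √(4.8406) ≈ 2.2001


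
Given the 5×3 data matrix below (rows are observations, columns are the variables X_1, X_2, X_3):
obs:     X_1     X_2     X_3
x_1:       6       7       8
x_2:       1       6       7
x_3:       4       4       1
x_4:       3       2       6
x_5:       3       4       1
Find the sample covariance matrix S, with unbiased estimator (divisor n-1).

Step 1 — column means:
  mean(X_1) = (6 + 1 + 4 + 3 + 3) / 5 = 17/5 = 3.4
  mean(X_2) = (7 + 6 + 4 + 2 + 4) / 5 = 23/5 = 4.6
  mean(X_3) = (8 + 7 + 1 + 6 + 1) / 5 = 23/5 = 4.6

Step 2 — sample covariance S[i,j] = (1/(n-1)) · Σ_k (x_{k,i} - mean_i) · (x_{k,j} - mean_j), with n-1 = 4.
  S[X_1,X_1] = ((2.6)·(2.6) + (-2.4)·(-2.4) + (0.6)·(0.6) + (-0.4)·(-0.4) + (-0.4)·(-0.4)) / 4 = 13.2/4 = 3.3
  S[X_1,X_2] = ((2.6)·(2.4) + (-2.4)·(1.4) + (0.6)·(-0.6) + (-0.4)·(-2.6) + (-0.4)·(-0.6)) / 4 = 3.8/4 = 0.95
  S[X_1,X_3] = ((2.6)·(3.4) + (-2.4)·(2.4) + (0.6)·(-3.6) + (-0.4)·(1.4) + (-0.4)·(-3.6)) / 4 = 1.8/4 = 0.45
  S[X_2,X_2] = ((2.4)·(2.4) + (1.4)·(1.4) + (-0.6)·(-0.6) + (-2.6)·(-2.6) + (-0.6)·(-0.6)) / 4 = 15.2/4 = 3.8
  S[X_2,X_3] = ((2.4)·(3.4) + (1.4)·(2.4) + (-0.6)·(-3.6) + (-2.6)·(1.4) + (-0.6)·(-3.6)) / 4 = 12.2/4 = 3.05
  S[X_3,X_3] = ((3.4)·(3.4) + (2.4)·(2.4) + (-3.6)·(-3.6) + (1.4)·(1.4) + (-3.6)·(-3.6)) / 4 = 45.2/4 = 11.3

S is symmetric (S[j,i] = S[i,j]). Assembling:

S = [[3.3, 0.95, 0.45],
 [0.95, 3.8, 3.05],
 [0.45, 3.05, 11.3]]


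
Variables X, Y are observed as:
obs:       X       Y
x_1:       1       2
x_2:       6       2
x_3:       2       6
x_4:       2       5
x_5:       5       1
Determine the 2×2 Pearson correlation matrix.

Step 1 — column means:
  mean(X) = (1 + 6 + 2 + 2 + 5) / 5 = 16/5 = 3.2
  mean(Y) = (2 + 2 + 6 + 5 + 1) / 5 = 16/5 = 3.2

Step 2 — sample variances and covariances s[i,j] = (1/(n-1)) · Σ_k (x_{k,i} - mean_i) · (x_{k,j} - mean_j), with n-1 = 4:
  s[X,X] = ((-2.2)·(-2.2) + (2.8)·(2.8) + (-1.2)·(-1.2) + (-1.2)·(-1.2) + (1.8)·(1.8)) / 4 = 18.8/4 = 4.7
  s[X,Y] = ((-2.2)·(-1.2) + (2.8)·(-1.2) + (-1.2)·(2.8) + (-1.2)·(1.8) + (1.8)·(-2.2)) / 4 = -10.2/4 = -2.55
  s[Y,Y] = ((-1.2)·(-1.2) + (-1.2)·(-1.2) + (2.8)·(2.8) + (1.8)·(1.8) + (-2.2)·(-2.2)) / 4 = 18.8/4 = 4.7
  Sample standard deviations s_i = √(s[i,i]):
  s(X) = √(4.7) = 2.1679
  s(Y) = √(4.7) = 2.1679

Step 3 — r_{ij} = s_{ij} / (s_i · s_j):
  r[X,X] = 1 (diagonal).
  r[X,Y] = -2.55 / (2.1679 · 2.1679) = -2.55 / 4.7 = -0.5426
  r[Y,Y] = 1 (diagonal).

R is symmetric with unit diagonal. Assembling:

R = [[1, -0.5426],
 [-0.5426, 1]]


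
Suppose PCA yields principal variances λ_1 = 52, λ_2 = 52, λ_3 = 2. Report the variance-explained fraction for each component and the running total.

Step 1 — total variance = trace(Sigma) = Σ λ_i = 52 + 52 + 2 = 106.

Step 2 — fraction explained by component i = λ_i / Σ λ:
  PC1: 52/106 = 0.4906
  PC2: 52/106 = 0.4906
  PC3: 2/106 = 0.0189

Step 3 — cumulative fraction after k components = (λ_1 + ... + λ_k) / Σ λ:
  k = 1: 52/106 = 0.4906
  k = 2: (52 + 52)/106 = 104/106 = 0.9811
  k = 3: (52 + 52 + 2)/106 = 106/106 = 1

Summary (fraction, with percent):

explained: PC1 0.4906 (49.06%), PC2 0.4906 (49.06%), PC3 0.0189 (1.89%);  cumulative: 0.4906, 0.9811, 1


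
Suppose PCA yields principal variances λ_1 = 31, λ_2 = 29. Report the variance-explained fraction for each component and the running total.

Step 1 — total variance = trace(Sigma) = Σ λ_i = 31 + 29 = 60.

Step 2 — fraction explained by component i = λ_i / Σ λ:
  PC1: 31/60 = 0.5167
  PC2: 29/60 = 0.4833

Step 3 — cumulative fraction after k components = (λ_1 + ... + λ_k) / Σ λ:
  k = 1: 31/60 = 0.5167
  k = 2: (31 + 29)/60 = 60/60 = 1

Summary (fraction, with percent):

explained: PC1 0.5167 (51.67%), PC2 0.4833 (48.33%);  cumulative: 0.5167, 1


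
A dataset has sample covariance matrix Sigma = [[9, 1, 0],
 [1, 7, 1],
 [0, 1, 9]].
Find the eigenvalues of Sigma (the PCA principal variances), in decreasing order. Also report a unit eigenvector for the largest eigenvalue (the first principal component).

Step 1 — characteristic polynomial p(λ) = det(λI - Sigma) = λ³ - tr·λ² + c_1·λ - det, where tr = trace, c_1 = sum of the principal 2×2 minors, det = det(Sigma):
  tr = 9 + 7 + 9 = 25,
  c_1 = (9·7 - (1)²) + (9·9 - (0)²) + (7·9 - (1)²) = 62 + 81 + 62 = 205,
  det = 9·(7·9 - (1)²) - (1)·((1)·9 - (1)·(0)) + (0)·((1)·(1) - 7·(0)) = 9·(62) - (1)·(9) + (0)·(1) = 549.
  So p(λ) = λ³ - 25λ² + 205λ - 549.
Step 2 — look for an integer root (rational root theorem: any rational root is an integer divisor of 549). Testing λ = 9:
  p(9) = 729 - 2025 + 1845 - 549 = 0  ✓
  Dividing out (λ - 9): p(λ) = (λ - 9)(λ² - 16λ + 61).
Step 3 — remaining eigenvalues from the quadratic λ² - 16λ + 61 = 0:
  Δ = 16² - 4·61 = 256 - 244 = 12,  λ = (16 ± √12)/2 = (16 ± 3.4641)/2 ≈ 9.7321 or 6.2679.
  Sorted: λ_1 = 9.7321,  λ_2 = 9,  λ_3 = 6.2679  (check: sum = 25 = tr ✓).

Step 4 — unit eigenvector for λ_1 ≈ 9.7321: v spans the null space of (Sigma - λ_1 I), whose rows are
  r_1 = (-0.7321, 1, 0),  r_2 = (1, -2.7321, 1),  r_3 = (0, 1, -0.7321).
  v is orthogonal to every row, so take v ∝ r_1 × r_2 = ((1)·(1) - (0)·(-2.7321), (0)·(1) - (-0.7321)·(1), (-0.7321)·(-2.7321) - (1)·(1)) ≈ (1, 0.7321, 1).
  Let u = (1, 0.7321, 1).
  ||u|| = √((1)² + (0.7321)² + (1)²) = √(2.5359) ≈ 1.5925,  v_1 = u/||u|| ≈ (0.628, 0.4597, 0.628) (||v_1|| = 1).

λ_1 = 9.7321,  λ_2 = 9,  λ_3 = 6.2679;  v_1 ≈ (0.628, 0.4597, 0.628)


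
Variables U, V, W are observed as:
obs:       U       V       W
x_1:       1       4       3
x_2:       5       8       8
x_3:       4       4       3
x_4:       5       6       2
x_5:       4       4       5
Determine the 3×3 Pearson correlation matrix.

Step 1 — column means:
  mean(U) = (1 + 5 + 4 + 5 + 4) / 5 = 19/5 = 3.8
  mean(V) = (4 + 8 + 4 + 6 + 4) / 5 = 26/5 = 5.2
  mean(W) = (3 + 8 + 3 + 2 + 5) / 5 = 21/5 = 4.2

Step 2 — sample variances and covariances s[i,j] = (1/(n-1)) · Σ_k (x_{k,i} - mean_i) · (x_{k,j} - mean_j), with n-1 = 4:
  s[U,U] = ((-2.8)·(-2.8) + (1.2)·(1.2) + (0.2)·(0.2) + (1.2)·(1.2) + (0.2)·(0.2)) / 4 = 10.8/4 = 2.7
  s[U,V] = ((-2.8)·(-1.2) + (1.2)·(2.8) + (0.2)·(-1.2) + (1.2)·(0.8) + (0.2)·(-1.2)) / 4 = 7.2/4 = 1.8
  s[U,W] = ((-2.8)·(-1.2) + (1.2)·(3.8) + (0.2)·(-1.2) + (1.2)·(-2.2) + (0.2)·(0.8)) / 4 = 5.2/4 = 1.3
  s[V,V] = ((-1.2)·(-1.2) + (2.8)·(2.8) + (-1.2)·(-1.2) + (0.8)·(0.8) + (-1.2)·(-1.2)) / 4 = 12.8/4 = 3.2
  s[V,W] = ((-1.2)·(-1.2) + (2.8)·(3.8) + (-1.2)·(-1.2) + (0.8)·(-2.2) + (-1.2)·(0.8)) / 4 = 10.8/4 = 2.7
  s[W,W] = ((-1.2)·(-1.2) + (3.8)·(3.8) + (-1.2)·(-1.2) + (-2.2)·(-2.2) + (0.8)·(0.8)) / 4 = 22.8/4 = 5.7
  Sample standard deviations s_i = √(s[i,i]):
  s(U) = √(2.7) = 1.6432
  s(V) = √(3.2) = 1.7889
  s(W) = √(5.7) = 2.3875

Step 3 — r_{ij} = s_{ij} / (s_i · s_j):
  r[U,U] = 1 (diagonal).
  r[U,V] = 1.8 / (1.6432 · 1.7889) = 1.8 / 2.9394 = 0.6124
  r[U,W] = 1.3 / (1.6432 · 2.3875) = 1.3 / 3.923 = 0.3314
  r[V,V] = 1 (diagonal).
  r[V,W] = 2.7 / (1.7889 · 2.3875) = 2.7 / 4.2708 = 0.6322
  r[W,W] = 1 (diagonal).

R is symmetric with unit diagonal. Assembling:

R = [[1, 0.6124, 0.3314],
 [0.6124, 1, 0.6322],
 [0.3314, 0.6322, 1]]


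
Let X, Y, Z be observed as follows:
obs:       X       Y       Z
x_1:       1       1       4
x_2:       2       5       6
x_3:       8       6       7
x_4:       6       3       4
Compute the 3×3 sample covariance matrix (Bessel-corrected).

Step 1 — column means:
  mean(X) = (1 + 2 + 8 + 6) / 4 = 17/4 = 4.25
  mean(Y) = (1 + 5 + 6 + 3) / 4 = 15/4 = 3.75
  mean(Z) = (4 + 6 + 7 + 4) / 4 = 21/4 = 5.25

Step 2 — sample covariance S[i,j] = (1/(n-1)) · Σ_k (x_{k,i} - mean_i) · (x_{k,j} - mean_j), with n-1 = 3.
  S[X,X] = ((-3.25)·(-3.25) + (-2.25)·(-2.25) + (3.75)·(3.75) + (1.75)·(1.75)) / 3 = 32.75/3 = 10.9167
  S[X,Y] = ((-3.25)·(-2.75) + (-2.25)·(1.25) + (3.75)·(2.25) + (1.75)·(-0.75)) / 3 = 13.25/3 = 4.4167
  S[X,Z] = ((-3.25)·(-1.25) + (-2.25)·(0.75) + (3.75)·(1.75) + (1.75)·(-1.25)) / 3 = 6.75/3 = 2.25
  S[Y,Y] = ((-2.75)·(-2.75) + (1.25)·(1.25) + (2.25)·(2.25) + (-0.75)·(-0.75)) / 3 = 14.75/3 = 4.9167
  S[Y,Z] = ((-2.75)·(-1.25) + (1.25)·(0.75) + (2.25)·(1.75) + (-0.75)·(-1.25)) / 3 = 9.25/3 = 3.0833
  S[Z,Z] = ((-1.25)·(-1.25) + (0.75)·(0.75) + (1.75)·(1.75) + (-1.25)·(-1.25)) / 3 = 6.75/3 = 2.25

S is symmetric (S[j,i] = S[i,j]). Assembling:

S = [[10.9167, 4.4167, 2.25],
 [4.4167, 4.9167, 3.0833],
 [2.25, 3.0833, 2.25]]


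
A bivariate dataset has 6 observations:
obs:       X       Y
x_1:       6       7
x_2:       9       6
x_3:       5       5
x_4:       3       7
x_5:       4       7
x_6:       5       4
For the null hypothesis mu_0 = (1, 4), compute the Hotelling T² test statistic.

Step 1 — sample mean vector:
  mean(X) = (6 + 9 + 5 + 3 + 4 + 5) / 6 = 32/6 = 5.3333
  mean(Y) = (7 + 6 + 5 + 7 + 7 + 4) / 6 = 36/6 = 6
  x̄ = (5.3333, 6),  deviation x̄ - mu_0 = (5.3333, 6) - (1, 4) = (4.3333, 2).

Step 2 — sample covariance matrix, S[i,j] = (1/(n-1)) · Σ_k (x_{k,i} - mean_i) · (x_{k,j} - mean_j), divisor n-1 = 5:
  S[X,X] = ((0.6667)·(0.6667) + (3.6667)·(3.6667) + (-0.3333)·(-0.3333) + (-2.3333)·(-2.3333) + (-1.3333)·(-1.3333) + (-0.3333)·(-0.3333)) / 5 = 21.3333/5 = 4.2667
  S[X,Y] = ((0.6667)·(1) + (3.6667)·(0) + (-0.3333)·(-1) + (-2.3333)·(1) + (-1.3333)·(1) + (-0.3333)·(-2)) / 5 = -2/5 = -0.4
  S[Y,Y] = ((1)·(1) + (0)·(0) + (-1)·(-1) + (1)·(1) + (1)·(1) + (-2)·(-2)) / 5 = 8/5 = 1.6
  S = [[4.2667, -0.4],
 [-0.4, 1.6]].

Step 3 — invert S. det(S) = 4.2667·1.6 - (-0.4)² = 6.6667.
  S^{-1} = (1/det) · [[d, -b], [-b, a]] = [[0.24, 0.06],
 [0.06, 0.64]].

Step 4 — quadratic form (x̄ - mu_0)^T · S^{-1} · (x̄ - mu_0):
  S^{-1} · (x̄ - mu_0) = (1.16, 1.54),
  (x̄ - mu_0)^T · [...] = (4.3333)·(1.16) + (2)·(1.54) = 8.1067.

Step 5 — scale by n: T² = 6 · 8.1067 = 48.64.

T² ≈ 48.64


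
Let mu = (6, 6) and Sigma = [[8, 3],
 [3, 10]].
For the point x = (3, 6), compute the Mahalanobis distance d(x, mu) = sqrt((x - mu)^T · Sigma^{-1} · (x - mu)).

Step 1 — centre the observation: (x - mu) = (-3, 0).

Step 2 — invert Sigma. det(Sigma) = 8·10 - (3)² = 71.
  Sigma^{-1} = (1/det) · [[d, -b], [-b, a]] = [[0.1408, -0.0423],
 [-0.0423, 0.1127]].

Step 3 — form the quadratic (x - mu)^T · Sigma^{-1} · (x - mu):
  Sigma^{-1} · (x - mu) = (-0.4225, 0.1268).
  (x - mu)^T · [Sigma^{-1} · (x - mu)] = (-3)·(-0.4225) + (0)·(0.1268) = 1.2676.

Step 4 — take square root: d = √(1.2676) ≈ 1.1259.

d(x, mu) = √(1.2676) ≈ 1.1259


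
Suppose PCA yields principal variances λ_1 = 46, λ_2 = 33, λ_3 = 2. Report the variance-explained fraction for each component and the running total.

Step 1 — total variance = trace(Sigma) = Σ λ_i = 46 + 33 + 2 = 81.

Step 2 — fraction explained by component i = λ_i / Σ λ:
  PC1: 46/81 = 0.5679
  PC2: 33/81 = 0.4074
  PC3: 2/81 = 0.0247

Step 3 — cumulative fraction after k components = (λ_1 + ... + λ_k) / Σ λ:
  k = 1: 46/81 = 0.5679
  k = 2: (46 + 33)/81 = 79/81 = 0.9753
  k = 3: (46 + 33 + 2)/81 = 81/81 = 1

Summary (fraction, with percent):

explained: PC1 0.5679 (56.79%), PC2 0.4074 (40.74%), PC3 0.0247 (2.47%);  cumulative: 0.5679, 0.9753, 1


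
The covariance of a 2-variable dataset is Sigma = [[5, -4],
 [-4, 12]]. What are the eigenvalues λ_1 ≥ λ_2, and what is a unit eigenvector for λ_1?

Step 1 — characteristic polynomial of 2×2 Sigma:
  det(Sigma - λI) = λ² - trace · λ + det = 0.
  trace = 5 + 12 = 17, det = 5·12 - (-4)² = 44.
Step 2 — discriminant:
  Δ = trace² - 4·det = 289 - 176 = 113.
Step 3 — eigenvalues:
  λ = (trace ± √Δ)/2 = (17 ± 10.6301)/2,
  λ_1 = 13.8151,  λ_2 = 3.1849.

Step 4 — unit eigenvector for λ_1: solve (Sigma - λ_1 I)v = 0. First row:
  (5 - 13.8151)·v_x + (-4)·v_y = 0, i.e. (-8.8151)·v_x + (-4)·v_y = 0,
  so v ∝ (b, λ_1 - a) = (-4, 8.8151); multiply by -1 so the first entry is positive: u = (4, -8.8151).
  ||u|| = √((4)² + (-8.8151)²) = √(93.7055) ≈ 9.6802,
  v_1 = u/||u|| ≈ (0.4132, -0.9106) (||v_1|| = 1).

λ_1 = 13.8151,  λ_2 = 3.1849;  v_1 ≈ (0.4132, -0.9106)


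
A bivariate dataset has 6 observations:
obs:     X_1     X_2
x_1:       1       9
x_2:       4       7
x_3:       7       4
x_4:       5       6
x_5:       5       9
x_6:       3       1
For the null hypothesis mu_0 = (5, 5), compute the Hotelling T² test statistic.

Step 1 — sample mean vector:
  mean(X_1) = (1 + 4 + 7 + 5 + 5 + 3) / 6 = 25/6 = 4.1667
  mean(X_2) = (9 + 7 + 4 + 6 + 9 + 1) / 6 = 36/6 = 6
  x̄ = (4.1667, 6),  deviation x̄ - mu_0 = (4.1667, 6) - (5, 5) = (-0.8333, 1).

Step 2 — sample covariance matrix, S[i,j] = (1/(n-1)) · Σ_k (x_{k,i} - mean_i) · (x_{k,j} - mean_j), divisor n-1 = 5:
  S[X_1,X_1] = ((-3.1667)·(-3.1667) + (-0.1667)·(-0.1667) + (2.8333)·(2.8333) + (0.8333)·(0.8333) + (0.8333)·(0.8333) + (-1.1667)·(-1.1667)) / 5 = 20.8333/5 = 4.1667
  S[X_1,X_2] = ((-3.1667)·(3) + (-0.1667)·(1) + (2.8333)·(-2) + (0.8333)·(0) + (0.8333)·(3) + (-1.1667)·(-5)) / 5 = -7/5 = -1.4
  S[X_2,X_2] = ((3)·(3) + (1)·(1) + (-2)·(-2) + (0)·(0) + (3)·(3) + (-5)·(-5)) / 5 = 48/5 = 9.6
  S = [[4.1667, -1.4],
 [-1.4, 9.6]].

Step 3 — invert S. det(S) = 4.1667·9.6 - (-1.4)² = 38.04.
  S^{-1} = (1/det) · [[d, -b], [-b, a]] = [[0.2524, 0.0368],
 [0.0368, 0.1095]].

Step 4 — quadratic form (x̄ - mu_0)^T · S^{-1} · (x̄ - mu_0):
  S^{-1} · (x̄ - mu_0) = (-0.1735, 0.0789),
  (x̄ - mu_0)^T · [...] = (-0.8333)·(-0.1735) + (1)·(0.0789) = 0.2234.

Step 5 — scale by n: T² = 6 · 0.2234 = 1.3407.

T² ≈ 1.3407


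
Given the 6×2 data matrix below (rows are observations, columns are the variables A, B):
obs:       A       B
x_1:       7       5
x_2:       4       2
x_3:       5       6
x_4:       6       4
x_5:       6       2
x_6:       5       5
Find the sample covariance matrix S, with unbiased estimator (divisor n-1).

Step 1 — column means:
  mean(A) = (7 + 4 + 5 + 6 + 6 + 5) / 6 = 33/6 = 5.5
  mean(B) = (5 + 2 + 6 + 4 + 2 + 5) / 6 = 24/6 = 4

Step 2 — sample covariance S[i,j] = (1/(n-1)) · Σ_k (x_{k,i} - mean_i) · (x_{k,j} - mean_j), with n-1 = 5.
  S[A,A] = ((1.5)·(1.5) + (-1.5)·(-1.5) + (-0.5)·(-0.5) + (0.5)·(0.5) + (0.5)·(0.5) + (-0.5)·(-0.5)) / 5 = 5.5/5 = 1.1
  S[A,B] = ((1.5)·(1) + (-1.5)·(-2) + (-0.5)·(2) + (0.5)·(0) + (0.5)·(-2) + (-0.5)·(1)) / 5 = 2/5 = 0.4
  S[B,B] = ((1)·(1) + (-2)·(-2) + (2)·(2) + (0)·(0) + (-2)·(-2) + (1)·(1)) / 5 = 14/5 = 2.8

S is symmetric (S[j,i] = S[i,j]). Assembling:

S = [[1.1, 0.4],
 [0.4, 2.8]]


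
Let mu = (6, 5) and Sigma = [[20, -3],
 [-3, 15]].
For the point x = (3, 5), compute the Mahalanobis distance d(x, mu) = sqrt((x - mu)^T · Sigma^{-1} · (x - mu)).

Step 1 — centre the observation: (x - mu) = (-3, 0).

Step 2 — invert Sigma. det(Sigma) = 20·15 - (-3)² = 291.
  Sigma^{-1} = (1/det) · [[d, -b], [-b, a]] = [[0.0515, 0.0103],
 [0.0103, 0.0687]].

Step 3 — form the quadratic (x - mu)^T · Sigma^{-1} · (x - mu):
  Sigma^{-1} · (x - mu) = (-0.1546, -0.0309).
  (x - mu)^T · [Sigma^{-1} · (x - mu)] = (-3)·(-0.1546) + (0)·(-0.0309) = 0.4639.

Step 4 — take square root: d = √(0.4639) ≈ 0.6811.

d(x, mu) = √(0.4639) ≈ 0.6811


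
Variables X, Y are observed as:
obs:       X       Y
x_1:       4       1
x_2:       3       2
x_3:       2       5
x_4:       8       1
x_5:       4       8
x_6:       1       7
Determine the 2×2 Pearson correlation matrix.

Step 1 — column means:
  mean(X) = (4 + 3 + 2 + 8 + 4 + 1) / 6 = 22/6 = 3.6667
  mean(Y) = (1 + 2 + 5 + 1 + 8 + 7) / 6 = 24/6 = 4

Step 2 — sample variances and covariances s[i,j] = (1/(n-1)) · Σ_k (x_{k,i} - mean_i) · (x_{k,j} - mean_j), with n-1 = 5:
  s[X,X] = ((0.3333)·(0.3333) + (-0.6667)·(-0.6667) + (-1.6667)·(-1.6667) + (4.3333)·(4.3333) + (0.3333)·(0.3333) + (-2.6667)·(-2.6667)) / 5 = 29.3333/5 = 5.8667
  s[X,Y] = ((0.3333)·(-3) + (-0.6667)·(-2) + (-1.6667)·(1) + (4.3333)·(-3) + (0.3333)·(4) + (-2.6667)·(3)) / 5 = -21/5 = -4.2
  s[Y,Y] = ((-3)·(-3) + (-2)·(-2) + (1)·(1) + (-3)·(-3) + (4)·(4) + (3)·(3)) / 5 = 48/5 = 9.6
  Sample standard deviations s_i = √(s[i,i]):
  s(X) = √(5.8667) = 2.4221
  s(Y) = √(9.6) = 3.0984

Step 3 — r_{ij} = s_{ij} / (s_i · s_j):
  r[X,X] = 1 (diagonal).
  r[X,Y] = -4.2 / (2.4221 · 3.0984) = -4.2 / 7.5047 = -0.5597
  r[Y,Y] = 1 (diagonal).

R is symmetric with unit diagonal. Assembling:

R = [[1, -0.5597],
 [-0.5597, 1]]


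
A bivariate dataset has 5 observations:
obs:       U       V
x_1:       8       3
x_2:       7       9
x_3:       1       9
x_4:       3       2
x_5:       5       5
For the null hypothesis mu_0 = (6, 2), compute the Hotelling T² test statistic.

Step 1 — sample mean vector:
  mean(U) = (8 + 7 + 1 + 3 + 5) / 5 = 24/5 = 4.8
  mean(V) = (3 + 9 + 9 + 2 + 5) / 5 = 28/5 = 5.6
  x̄ = (4.8, 5.6),  deviation x̄ - mu_0 = (4.8, 5.6) - (6, 2) = (-1.2, 3.6).

Step 2 — sample covariance matrix, S[i,j] = (1/(n-1)) · Σ_k (x_{k,i} - mean_i) · (x_{k,j} - mean_j), divisor n-1 = 4:
  S[U,U] = ((3.2)·(3.2) + (2.2)·(2.2) + (-3.8)·(-3.8) + (-1.8)·(-1.8) + (0.2)·(0.2)) / 4 = 32.8/4 = 8.2
  S[U,V] = ((3.2)·(-2.6) + (2.2)·(3.4) + (-3.8)·(3.4) + (-1.8)·(-3.6) + (0.2)·(-0.6)) / 4 = -7.4/4 = -1.85
  S[V,V] = ((-2.6)·(-2.6) + (3.4)·(3.4) + (3.4)·(3.4) + (-3.6)·(-3.6) + (-0.6)·(-0.6)) / 4 = 43.2/4 = 10.8
  S = [[8.2, -1.85],
 [-1.85, 10.8]].

Step 3 — invert S. det(S) = 8.2·10.8 - (-1.85)² = 85.1375.
  S^{-1} = (1/det) · [[d, -b], [-b, a]] = [[0.1269, 0.0217],
 [0.0217, 0.0963]].

Step 4 — quadratic form (x̄ - mu_0)^T · S^{-1} · (x̄ - mu_0):
  S^{-1} · (x̄ - mu_0) = (-0.074, 0.3207),
  (x̄ - mu_0)^T · [...] = (-1.2)·(-0.074) + (3.6)·(0.3207) = 1.2432.

Step 5 — scale by n: T² = 5 · 1.2432 = 6.2158.

T² ≈ 6.2158


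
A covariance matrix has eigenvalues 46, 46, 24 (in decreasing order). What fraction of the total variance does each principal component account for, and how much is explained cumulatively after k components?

Step 1 — total variance = trace(Sigma) = Σ λ_i = 46 + 46 + 24 = 116.

Step 2 — fraction explained by component i = λ_i / Σ λ:
  PC1: 46/116 = 0.3966
  PC2: 46/116 = 0.3966
  PC3: 24/116 = 0.2069

Step 3 — cumulative fraction after k components = (λ_1 + ... + λ_k) / Σ λ:
  k = 1: 46/116 = 0.3966
  k = 2: (46 + 46)/116 = 92/116 = 0.7931
  k = 3: (46 + 46 + 24)/116 = 116/116 = 1

Summary (fraction, with percent):

explained: PC1 0.3966 (39.66%), PC2 0.3966 (39.66%), PC3 0.2069 (20.69%);  cumulative: 0.3966, 0.7931, 1


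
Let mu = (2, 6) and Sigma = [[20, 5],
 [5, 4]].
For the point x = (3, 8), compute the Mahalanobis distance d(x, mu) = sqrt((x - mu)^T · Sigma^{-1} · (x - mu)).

Step 1 — centre the observation: (x - mu) = (1, 2).

Step 2 — invert Sigma. det(Sigma) = 20·4 - (5)² = 55.
  Sigma^{-1} = (1/det) · [[d, -b], [-b, a]] = [[0.0727, -0.0909],
 [-0.0909, 0.3636]].

Step 3 — form the quadratic (x - mu)^T · Sigma^{-1} · (x - mu):
  Sigma^{-1} · (x - mu) = (-0.1091, 0.6364).
  (x - mu)^T · [Sigma^{-1} · (x - mu)] = (1)·(-0.1091) + (2)·(0.6364) = 1.1636.

Step 4 — take square root: d = √(1.1636) ≈ 1.0787.

d(x, mu) = √(1.1636) ≈ 1.0787


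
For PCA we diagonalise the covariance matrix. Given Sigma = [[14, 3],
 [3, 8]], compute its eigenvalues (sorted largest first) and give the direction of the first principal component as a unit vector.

Step 1 — characteristic polynomial of 2×2 Sigma:
  det(Sigma - λI) = λ² - trace · λ + det = 0.
  trace = 14 + 8 = 22, det = 14·8 - (3)² = 103.
Step 2 — discriminant:
  Δ = trace² - 4·det = 484 - 412 = 72.
Step 3 — eigenvalues:
  λ = (trace ± √Δ)/2 = (22 ± 8.4853)/2,
  λ_1 = 15.2426,  λ_2 = 6.7574.

Step 4 — unit eigenvector for λ_1: solve (Sigma - λ_1 I)v = 0. First row:
  (14 - 15.2426)·v_x + (3)·v_y = 0, i.e. (-1.2426)·v_x + (3)·v_y = 0,
  so v ∝ (b, λ_1 - a) = (3, 1.2426) = u.
  ||u|| = √((3)² + (1.2426)²) = √(10.5442) ≈ 3.2472,
  v_1 = u/||u|| ≈ (0.9239, 0.3827) (||v_1|| = 1).

λ_1 = 15.2426,  λ_2 = 6.7574;  v_1 ≈ (0.9239, 0.3827)


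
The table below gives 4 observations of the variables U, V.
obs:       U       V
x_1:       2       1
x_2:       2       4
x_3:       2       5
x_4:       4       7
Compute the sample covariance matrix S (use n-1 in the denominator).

Step 1 — column means:
  mean(U) = (2 + 2 + 2 + 4) / 4 = 10/4 = 2.5
  mean(V) = (1 + 4 + 5 + 7) / 4 = 17/4 = 4.25

Step 2 — sample covariance S[i,j] = (1/(n-1)) · Σ_k (x_{k,i} - mean_i) · (x_{k,j} - mean_j), with n-1 = 3.
  S[U,U] = ((-0.5)·(-0.5) + (-0.5)·(-0.5) + (-0.5)·(-0.5) + (1.5)·(1.5)) / 3 = 3/3 = 1
  S[U,V] = ((-0.5)·(-3.25) + (-0.5)·(-0.25) + (-0.5)·(0.75) + (1.5)·(2.75)) / 3 = 5.5/3 = 1.8333
  S[V,V] = ((-3.25)·(-3.25) + (-0.25)·(-0.25) + (0.75)·(0.75) + (2.75)·(2.75)) / 3 = 18.75/3 = 6.25

S is symmetric (S[j,i] = S[i,j]). Assembling:

S = [[1, 1.8333],
 [1.8333, 6.25]]


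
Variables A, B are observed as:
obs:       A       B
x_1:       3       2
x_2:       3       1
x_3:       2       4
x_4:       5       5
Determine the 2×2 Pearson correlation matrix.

Step 1 — column means:
  mean(A) = (3 + 3 + 2 + 5) / 4 = 13/4 = 3.25
  mean(B) = (2 + 1 + 4 + 5) / 4 = 12/4 = 3

Step 2 — sample variances and covariances s[i,j] = (1/(n-1)) · Σ_k (x_{k,i} - mean_i) · (x_{k,j} - mean_j), with n-1 = 3:
  s[A,A] = ((-0.25)·(-0.25) + (-0.25)·(-0.25) + (-1.25)·(-1.25) + (1.75)·(1.75)) / 3 = 4.75/3 = 1.5833
  s[A,B] = ((-0.25)·(-1) + (-0.25)·(-2) + (-1.25)·(1) + (1.75)·(2)) / 3 = 3/3 = 1
  s[B,B] = ((-1)·(-1) + (-2)·(-2) + (1)·(1) + (2)·(2)) / 3 = 10/3 = 3.3333
  Sample standard deviations s_i = √(s[i,i]):
  s(A) = √(1.5833) = 1.2583
  s(B) = √(3.3333) = 1.8257

Step 3 — r_{ij} = s_{ij} / (s_i · s_j):
  r[A,A] = 1 (diagonal).
  r[A,B] = 1 / (1.2583 · 1.8257) = 1 / 2.2973 = 0.4353
  r[B,B] = 1 (diagonal).

R is symmetric with unit diagonal. Assembling:

R = [[1, 0.4353],
 [0.4353, 1]]


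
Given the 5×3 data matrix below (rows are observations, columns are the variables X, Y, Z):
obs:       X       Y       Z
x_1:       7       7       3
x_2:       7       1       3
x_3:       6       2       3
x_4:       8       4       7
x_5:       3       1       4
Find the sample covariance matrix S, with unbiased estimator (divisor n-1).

Step 1 — column means:
  mean(X) = (7 + 7 + 6 + 8 + 3) / 5 = 31/5 = 6.2
  mean(Y) = (7 + 1 + 2 + 4 + 1) / 5 = 15/5 = 3
  mean(Z) = (3 + 3 + 3 + 7 + 4) / 5 = 20/5 = 4

Step 2 — sample covariance S[i,j] = (1/(n-1)) · Σ_k (x_{k,i} - mean_i) · (x_{k,j} - mean_j), with n-1 = 4.
  S[X,X] = ((0.8)·(0.8) + (0.8)·(0.8) + (-0.2)·(-0.2) + (1.8)·(1.8) + (-3.2)·(-3.2)) / 4 = 14.8/4 = 3.7
  S[X,Y] = ((0.8)·(4) + (0.8)·(-2) + (-0.2)·(-1) + (1.8)·(1) + (-3.2)·(-2)) / 4 = 10/4 = 2.5
  S[X,Z] = ((0.8)·(-1) + (0.8)·(-1) + (-0.2)·(-1) + (1.8)·(3) + (-3.2)·(0)) / 4 = 4/4 = 1
  S[Y,Y] = ((4)·(4) + (-2)·(-2) + (-1)·(-1) + (1)·(1) + (-2)·(-2)) / 4 = 26/4 = 6.5
  S[Y,Z] = ((4)·(-1) + (-2)·(-1) + (-1)·(-1) + (1)·(3) + (-2)·(0)) / 4 = 2/4 = 0.5
  S[Z,Z] = ((-1)·(-1) + (-1)·(-1) + (-1)·(-1) + (3)·(3) + (0)·(0)) / 4 = 12/4 = 3

S is symmetric (S[j,i] = S[i,j]). Assembling:

S = [[3.7, 2.5, 1],
 [2.5, 6.5, 0.5],
 [1, 0.5, 3]]


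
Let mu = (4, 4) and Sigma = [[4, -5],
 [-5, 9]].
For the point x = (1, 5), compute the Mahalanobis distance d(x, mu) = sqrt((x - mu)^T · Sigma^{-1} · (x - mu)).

Step 1 — centre the observation: (x - mu) = (-3, 1).

Step 2 — invert Sigma. det(Sigma) = 4·9 - (-5)² = 11.
  Sigma^{-1} = (1/det) · [[d, -b], [-b, a]] = [[0.8182, 0.4545],
 [0.4545, 0.3636]].

Step 3 — form the quadratic (x - mu)^T · Sigma^{-1} · (x - mu):
  Sigma^{-1} · (x - mu) = (-2, -1).
  (x - mu)^T · [Sigma^{-1} · (x - mu)] = (-3)·(-2) + (1)·(-1) = 5.

Step 4 — take square root: d = √(5) ≈ 2.2361.

d(x, mu) = √(5) ≈ 2.2361


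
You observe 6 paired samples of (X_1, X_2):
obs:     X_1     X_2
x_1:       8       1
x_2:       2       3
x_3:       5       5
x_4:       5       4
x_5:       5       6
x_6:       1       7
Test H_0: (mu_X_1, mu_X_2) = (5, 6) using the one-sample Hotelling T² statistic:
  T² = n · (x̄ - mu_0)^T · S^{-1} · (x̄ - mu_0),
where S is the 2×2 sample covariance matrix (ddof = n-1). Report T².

Step 1 — sample mean vector:
  mean(X_1) = (8 + 2 + 5 + 5 + 5 + 1) / 6 = 26/6 = 4.3333
  mean(X_2) = (1 + 3 + 5 + 4 + 6 + 7) / 6 = 26/6 = 4.3333
  x̄ = (4.3333, 4.3333),  deviation x̄ - mu_0 = (4.3333, 4.3333) - (5, 6) = (-0.6667, -1.6667).

Step 2 — sample covariance matrix, S[i,j] = (1/(n-1)) · Σ_k (x_{k,i} - mean_i) · (x_{k,j} - mean_j), divisor n-1 = 5:
  S[X_1,X_1] = ((3.6667)·(3.6667) + (-2.3333)·(-2.3333) + (0.6667)·(0.6667) + (0.6667)·(0.6667) + (0.6667)·(0.6667) + (-3.3333)·(-3.3333)) / 5 = 31.3333/5 = 6.2667
  S[X_1,X_2] = ((3.6667)·(-3.3333) + (-2.3333)·(-1.3333) + (0.6667)·(0.6667) + (0.6667)·(-0.3333) + (0.6667)·(1.6667) + (-3.3333)·(2.6667)) / 5 = -16.6667/5 = -3.3333
  S[X_2,X_2] = ((-3.3333)·(-3.3333) + (-1.3333)·(-1.3333) + (0.6667)·(0.6667) + (-0.3333)·(-0.3333) + (1.6667)·(1.6667) + (2.6667)·(2.6667)) / 5 = 23.3333/5 = 4.6667
  S = [[6.2667, -3.3333],
 [-3.3333, 4.6667]].

Step 3 — invert S. det(S) = 6.2667·4.6667 - (-3.3333)² = 18.1333.
  S^{-1} = (1/det) · [[d, -b], [-b, a]] = [[0.2574, 0.1838],
 [0.1838, 0.3456]].

Step 4 — quadratic form (x̄ - mu_0)^T · S^{-1} · (x̄ - mu_0):
  S^{-1} · (x̄ - mu_0) = (-0.4779, -0.6985),
  (x̄ - mu_0)^T · [...] = (-0.6667)·(-0.4779) + (-1.6667)·(-0.6985) = 1.4828.

Step 5 — scale by n: T² = 6 · 1.4828 = 8.8971.

T² ≈ 8.8971


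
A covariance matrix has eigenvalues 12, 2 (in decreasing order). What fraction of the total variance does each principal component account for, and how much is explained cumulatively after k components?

Step 1 — total variance = trace(Sigma) = Σ λ_i = 12 + 2 = 14.

Step 2 — fraction explained by component i = λ_i / Σ λ:
  PC1: 12/14 = 0.8571
  PC2: 2/14 = 0.1429

Step 3 — cumulative fraction after k components = (λ_1 + ... + λ_k) / Σ λ:
  k = 1: 12/14 = 0.8571
  k = 2: (12 + 2)/14 = 14/14 = 1

Summary (fraction, with percent):

explained: PC1 0.8571 (85.71%), PC2 0.1429 (14.29%);  cumulative: 0.8571, 1


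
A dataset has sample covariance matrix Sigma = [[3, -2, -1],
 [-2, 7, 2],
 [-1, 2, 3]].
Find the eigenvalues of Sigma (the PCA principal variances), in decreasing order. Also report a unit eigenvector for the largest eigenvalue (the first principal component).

Step 1 — characteristic polynomial p(λ) = det(λI - Sigma) = λ³ - tr·λ² + c_1·λ - det, where tr = trace, c_1 = sum of the principal 2×2 minors, det = det(Sigma):
  tr = 3 + 7 + 3 = 13,
  c_1 = (3·7 - (-2)²) + (3·3 - (-1)²) + (7·3 - (2)²) = 17 + 8 + 17 = 42,
  det = 3·(7·3 - (2)²) - (-2)·((-2)·3 - (2)·(-1)) + (-1)·((-2)·(2) - 7·(-1)) = 3·(17) - (-2)·(-4) + (-1)·(3) = 40.
  So p(λ) = λ³ - 13λ² + 42λ - 40.
Step 2 — look for an integer root (rational root theorem: any rational root is an integer divisor of 40). Testing λ = 2:
  p(2) = 8 - 52 + 84 - 40 = 0  ✓
  Dividing out (λ - 2): p(λ) = (λ - 2)(λ² - 11λ + 20).
Step 3 — remaining eigenvalues from the quadratic λ² - 11λ + 20 = 0:
  Δ = 11² - 4·20 = 121 - 80 = 41,  λ = (11 ± √41)/2 = (11 ± 6.4031)/2 ≈ 8.7016 or 2.2984.
  Sorted: λ_1 = 8.7016,  λ_2 = 2.2984,  λ_3 = 2  (check: sum = 13 = tr ✓).

Step 4 — unit eigenvector for λ_1 ≈ 8.7016: v spans the null space of (Sigma - λ_1 I), whose rows are
  r_1 = (-5.7016, -2, -1),  r_2 = (-2, -1.7016, 2),  r_3 = (-1, 2, -5.7016).
  v is orthogonal to every row, so take v ∝ r_1 × r_2 = ((-2)·(2) - (-1)·(-1.7016), (-1)·(-2) - (-5.7016)·(2), (-5.7016)·(-1.7016) - (-2)·(-2)) ≈ (-5.7016, 13.4031, 5.7016).
  Rescale (multiply by -1 so the first nonzero entry is positive): u = (5.7016, -13.4031, -5.7016).
  ||u|| = √((5.7016)² + (-13.4031)² + (-5.7016)²) = √(244.6594) ≈ 15.6416,  v_1 = u/||u|| ≈ (0.3645, -0.8569, -0.3645) (||v_1|| = 1).

λ_1 = 8.7016,  λ_2 = 2.2984,  λ_3 = 2;  v_1 ≈ (0.3645, -0.8569, -0.3645)


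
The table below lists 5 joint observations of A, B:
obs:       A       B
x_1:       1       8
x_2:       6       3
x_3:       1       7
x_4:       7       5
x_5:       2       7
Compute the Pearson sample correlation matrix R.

Step 1 — column means:
  mean(A) = (1 + 6 + 1 + 7 + 2) / 5 = 17/5 = 3.4
  mean(B) = (8 + 3 + 7 + 5 + 7) / 5 = 30/5 = 6

Step 2 — sample variances and covariances s[i,j] = (1/(n-1)) · Σ_k (x_{k,i} - mean_i) · (x_{k,j} - mean_j), with n-1 = 4:
  s[A,A] = ((-2.4)·(-2.4) + (2.6)·(2.6) + (-2.4)·(-2.4) + (3.6)·(3.6) + (-1.4)·(-1.4)) / 4 = 33.2/4 = 8.3
  s[A,B] = ((-2.4)·(2) + (2.6)·(-3) + (-2.4)·(1) + (3.6)·(-1) + (-1.4)·(1)) / 4 = -20/4 = -5
  s[B,B] = ((2)·(2) + (-3)·(-3) + (1)·(1) + (-1)·(-1) + (1)·(1)) / 4 = 16/4 = 4
  Sample standard deviations s_i = √(s[i,i]):
  s(A) = √(8.3) = 2.881
  s(B) = √(4) = 2

Step 3 — r_{ij} = s_{ij} / (s_i · s_j):
  r[A,A] = 1 (diagonal).
  r[A,B] = -5 / (2.881 · 2) = -5 / 5.7619 = -0.8678
  r[B,B] = 1 (diagonal).

R is symmetric with unit diagonal. Assembling:

R = [[1, -0.8678],
 [-0.8678, 1]]
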